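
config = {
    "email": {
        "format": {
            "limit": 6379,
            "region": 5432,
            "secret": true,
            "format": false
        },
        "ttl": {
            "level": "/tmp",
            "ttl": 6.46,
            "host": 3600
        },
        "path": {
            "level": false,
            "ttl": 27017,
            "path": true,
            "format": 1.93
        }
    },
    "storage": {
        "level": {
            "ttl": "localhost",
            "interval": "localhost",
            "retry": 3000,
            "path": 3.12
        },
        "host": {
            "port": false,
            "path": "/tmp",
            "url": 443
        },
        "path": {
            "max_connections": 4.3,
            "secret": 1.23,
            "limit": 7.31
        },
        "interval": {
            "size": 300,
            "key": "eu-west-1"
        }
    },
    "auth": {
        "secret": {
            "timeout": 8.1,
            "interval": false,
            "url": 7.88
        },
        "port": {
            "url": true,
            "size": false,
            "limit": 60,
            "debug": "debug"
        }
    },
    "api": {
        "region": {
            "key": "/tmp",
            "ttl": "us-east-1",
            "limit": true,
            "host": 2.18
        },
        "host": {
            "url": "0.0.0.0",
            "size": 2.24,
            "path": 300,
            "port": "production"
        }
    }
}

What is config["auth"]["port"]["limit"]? 60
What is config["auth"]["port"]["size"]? False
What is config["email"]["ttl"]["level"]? "/tmp"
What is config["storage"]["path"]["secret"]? 1.23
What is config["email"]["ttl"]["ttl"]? 6.46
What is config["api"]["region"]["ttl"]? "us-east-1"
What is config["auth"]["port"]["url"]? True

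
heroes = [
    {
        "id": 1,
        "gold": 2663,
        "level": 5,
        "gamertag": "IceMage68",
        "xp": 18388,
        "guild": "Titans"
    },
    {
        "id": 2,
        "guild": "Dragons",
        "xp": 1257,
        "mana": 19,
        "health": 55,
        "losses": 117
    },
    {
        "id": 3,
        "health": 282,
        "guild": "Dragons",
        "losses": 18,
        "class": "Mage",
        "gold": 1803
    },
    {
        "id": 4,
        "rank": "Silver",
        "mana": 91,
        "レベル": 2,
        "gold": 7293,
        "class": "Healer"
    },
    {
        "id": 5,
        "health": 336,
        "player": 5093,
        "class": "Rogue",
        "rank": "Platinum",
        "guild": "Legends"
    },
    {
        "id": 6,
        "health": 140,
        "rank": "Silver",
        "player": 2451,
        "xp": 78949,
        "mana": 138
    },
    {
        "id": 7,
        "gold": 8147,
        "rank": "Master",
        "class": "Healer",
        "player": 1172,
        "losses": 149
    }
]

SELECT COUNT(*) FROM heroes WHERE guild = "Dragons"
2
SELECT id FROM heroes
[1, 2, 3, 4, 5, 6, 7]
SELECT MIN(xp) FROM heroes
1257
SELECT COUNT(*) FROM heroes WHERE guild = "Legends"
1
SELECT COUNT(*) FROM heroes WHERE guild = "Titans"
1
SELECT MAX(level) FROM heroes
5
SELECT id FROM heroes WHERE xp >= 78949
[6]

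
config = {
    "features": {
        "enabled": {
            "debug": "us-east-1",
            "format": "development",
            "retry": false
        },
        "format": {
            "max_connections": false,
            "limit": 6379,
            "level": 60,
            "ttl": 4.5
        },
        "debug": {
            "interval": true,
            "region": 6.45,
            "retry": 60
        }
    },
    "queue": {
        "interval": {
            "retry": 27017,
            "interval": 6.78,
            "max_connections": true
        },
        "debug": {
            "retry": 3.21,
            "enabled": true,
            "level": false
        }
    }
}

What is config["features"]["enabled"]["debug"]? "us-east-1"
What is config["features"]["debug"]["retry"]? 60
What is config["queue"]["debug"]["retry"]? 3.21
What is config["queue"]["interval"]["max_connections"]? True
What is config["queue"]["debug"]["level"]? False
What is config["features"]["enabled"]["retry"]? False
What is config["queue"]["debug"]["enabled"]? True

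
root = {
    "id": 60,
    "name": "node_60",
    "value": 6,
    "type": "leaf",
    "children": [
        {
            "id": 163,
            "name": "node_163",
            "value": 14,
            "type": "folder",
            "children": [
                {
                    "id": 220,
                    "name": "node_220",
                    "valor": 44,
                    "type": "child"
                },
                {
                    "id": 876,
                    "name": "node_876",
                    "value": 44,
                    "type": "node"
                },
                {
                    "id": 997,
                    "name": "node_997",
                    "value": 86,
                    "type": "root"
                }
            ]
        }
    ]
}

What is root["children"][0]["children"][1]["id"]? 876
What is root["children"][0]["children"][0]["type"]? "child"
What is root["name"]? "node_60"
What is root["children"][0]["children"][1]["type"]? "node"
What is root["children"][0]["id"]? 163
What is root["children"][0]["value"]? 14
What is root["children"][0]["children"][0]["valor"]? 44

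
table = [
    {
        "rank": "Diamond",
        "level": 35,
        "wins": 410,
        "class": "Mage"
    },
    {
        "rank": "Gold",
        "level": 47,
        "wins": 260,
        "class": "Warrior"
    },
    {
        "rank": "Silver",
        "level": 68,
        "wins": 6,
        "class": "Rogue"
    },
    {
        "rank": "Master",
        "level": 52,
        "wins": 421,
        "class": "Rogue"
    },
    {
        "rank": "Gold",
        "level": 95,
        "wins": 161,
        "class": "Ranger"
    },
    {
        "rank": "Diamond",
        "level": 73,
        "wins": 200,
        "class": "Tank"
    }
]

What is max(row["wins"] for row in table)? 421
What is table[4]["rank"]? "Gold"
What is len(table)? 6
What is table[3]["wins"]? 421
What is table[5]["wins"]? 200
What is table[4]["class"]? "Ranger"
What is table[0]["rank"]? "Diamond"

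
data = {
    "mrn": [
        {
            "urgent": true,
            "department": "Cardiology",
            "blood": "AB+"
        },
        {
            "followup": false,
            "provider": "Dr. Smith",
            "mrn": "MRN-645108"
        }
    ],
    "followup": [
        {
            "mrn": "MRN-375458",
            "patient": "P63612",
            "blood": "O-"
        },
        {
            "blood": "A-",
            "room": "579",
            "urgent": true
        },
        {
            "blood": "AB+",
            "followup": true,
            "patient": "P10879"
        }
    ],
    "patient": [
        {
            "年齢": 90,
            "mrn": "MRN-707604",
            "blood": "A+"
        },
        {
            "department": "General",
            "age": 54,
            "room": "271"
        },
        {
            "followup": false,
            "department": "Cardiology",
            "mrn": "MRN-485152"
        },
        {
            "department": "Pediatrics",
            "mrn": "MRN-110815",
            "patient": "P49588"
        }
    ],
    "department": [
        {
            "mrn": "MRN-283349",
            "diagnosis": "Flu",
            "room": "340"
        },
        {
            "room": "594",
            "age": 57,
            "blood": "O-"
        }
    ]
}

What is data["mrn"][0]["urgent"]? True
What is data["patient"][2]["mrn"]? "MRN-485152"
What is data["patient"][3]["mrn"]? "MRN-110815"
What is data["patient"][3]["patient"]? "P49588"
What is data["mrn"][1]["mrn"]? "MRN-645108"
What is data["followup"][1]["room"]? "579"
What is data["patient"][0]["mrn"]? "MRN-707604"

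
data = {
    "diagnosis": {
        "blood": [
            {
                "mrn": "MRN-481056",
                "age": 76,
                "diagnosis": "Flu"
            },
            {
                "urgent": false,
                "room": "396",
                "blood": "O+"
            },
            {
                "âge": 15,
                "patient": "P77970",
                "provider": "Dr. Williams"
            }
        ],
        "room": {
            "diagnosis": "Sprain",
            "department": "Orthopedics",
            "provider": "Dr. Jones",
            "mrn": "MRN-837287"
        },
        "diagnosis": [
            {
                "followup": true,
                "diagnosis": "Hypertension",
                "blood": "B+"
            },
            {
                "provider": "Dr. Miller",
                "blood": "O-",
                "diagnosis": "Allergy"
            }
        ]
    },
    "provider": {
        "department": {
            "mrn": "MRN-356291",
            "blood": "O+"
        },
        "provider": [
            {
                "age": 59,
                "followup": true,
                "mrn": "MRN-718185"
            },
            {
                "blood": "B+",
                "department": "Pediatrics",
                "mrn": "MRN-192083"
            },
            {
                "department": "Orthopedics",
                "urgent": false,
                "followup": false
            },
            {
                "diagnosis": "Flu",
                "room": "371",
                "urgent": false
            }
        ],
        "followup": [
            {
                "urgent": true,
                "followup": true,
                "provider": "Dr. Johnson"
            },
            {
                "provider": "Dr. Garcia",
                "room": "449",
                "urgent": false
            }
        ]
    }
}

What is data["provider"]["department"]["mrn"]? "MRN-356291"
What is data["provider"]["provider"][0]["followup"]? True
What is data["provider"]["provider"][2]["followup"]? False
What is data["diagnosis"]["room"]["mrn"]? "MRN-837287"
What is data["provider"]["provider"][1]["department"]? "Pediatrics"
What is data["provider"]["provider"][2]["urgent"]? False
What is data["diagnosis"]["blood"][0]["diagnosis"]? "Flu"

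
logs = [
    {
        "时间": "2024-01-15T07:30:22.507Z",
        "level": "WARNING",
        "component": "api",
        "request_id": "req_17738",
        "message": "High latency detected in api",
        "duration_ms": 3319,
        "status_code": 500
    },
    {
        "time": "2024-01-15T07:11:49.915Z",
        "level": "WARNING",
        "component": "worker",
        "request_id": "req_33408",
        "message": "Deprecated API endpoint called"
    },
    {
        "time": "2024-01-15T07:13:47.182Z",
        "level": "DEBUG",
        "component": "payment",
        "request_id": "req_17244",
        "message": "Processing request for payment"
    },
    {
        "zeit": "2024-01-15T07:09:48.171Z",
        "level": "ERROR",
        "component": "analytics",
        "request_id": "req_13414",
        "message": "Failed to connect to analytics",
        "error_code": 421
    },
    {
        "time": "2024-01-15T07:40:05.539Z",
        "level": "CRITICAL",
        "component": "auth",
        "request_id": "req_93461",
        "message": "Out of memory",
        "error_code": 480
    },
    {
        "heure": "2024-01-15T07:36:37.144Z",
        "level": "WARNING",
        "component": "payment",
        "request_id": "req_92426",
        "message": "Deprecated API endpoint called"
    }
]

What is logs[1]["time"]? "2024-01-15T07:11:49.915Z"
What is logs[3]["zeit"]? "2024-01-15T07:09:48.171Z"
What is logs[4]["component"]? "auth"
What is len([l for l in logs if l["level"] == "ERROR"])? 1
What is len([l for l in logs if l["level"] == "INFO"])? 0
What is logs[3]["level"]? "ERROR"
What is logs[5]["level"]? "WARNING"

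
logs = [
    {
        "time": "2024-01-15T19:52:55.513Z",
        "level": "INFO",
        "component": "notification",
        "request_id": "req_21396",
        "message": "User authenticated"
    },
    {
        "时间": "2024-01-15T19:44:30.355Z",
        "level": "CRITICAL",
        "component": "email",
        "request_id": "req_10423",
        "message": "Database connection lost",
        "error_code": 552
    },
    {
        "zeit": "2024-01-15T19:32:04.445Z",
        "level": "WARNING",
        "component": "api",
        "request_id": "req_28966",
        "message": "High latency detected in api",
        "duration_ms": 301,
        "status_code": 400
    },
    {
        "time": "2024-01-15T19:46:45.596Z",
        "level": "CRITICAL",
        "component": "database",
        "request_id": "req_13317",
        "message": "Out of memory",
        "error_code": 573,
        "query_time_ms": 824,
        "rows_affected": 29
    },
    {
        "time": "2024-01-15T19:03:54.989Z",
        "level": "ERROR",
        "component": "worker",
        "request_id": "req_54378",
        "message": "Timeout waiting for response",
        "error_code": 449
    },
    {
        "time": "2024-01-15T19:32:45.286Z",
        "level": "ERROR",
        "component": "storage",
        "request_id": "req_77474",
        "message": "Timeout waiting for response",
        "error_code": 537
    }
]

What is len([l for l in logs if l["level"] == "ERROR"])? 2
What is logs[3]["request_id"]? "req_13317"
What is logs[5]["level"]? "ERROR"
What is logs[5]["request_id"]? "req_77474"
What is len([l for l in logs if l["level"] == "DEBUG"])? 0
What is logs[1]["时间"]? "2024-01-15T19:44:30.355Z"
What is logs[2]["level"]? "WARNING"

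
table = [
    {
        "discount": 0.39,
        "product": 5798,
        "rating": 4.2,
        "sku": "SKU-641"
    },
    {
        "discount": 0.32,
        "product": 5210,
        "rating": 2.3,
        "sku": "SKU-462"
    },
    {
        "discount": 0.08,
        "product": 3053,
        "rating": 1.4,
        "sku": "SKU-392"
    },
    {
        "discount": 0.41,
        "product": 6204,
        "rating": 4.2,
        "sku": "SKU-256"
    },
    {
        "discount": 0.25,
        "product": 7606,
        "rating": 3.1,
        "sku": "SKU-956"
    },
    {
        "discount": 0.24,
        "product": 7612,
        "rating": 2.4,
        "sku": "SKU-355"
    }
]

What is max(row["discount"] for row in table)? 0.41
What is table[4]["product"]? 7606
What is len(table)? 6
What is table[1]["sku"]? "SKU-462"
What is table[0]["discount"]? 0.39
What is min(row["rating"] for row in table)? 1.4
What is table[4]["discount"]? 0.25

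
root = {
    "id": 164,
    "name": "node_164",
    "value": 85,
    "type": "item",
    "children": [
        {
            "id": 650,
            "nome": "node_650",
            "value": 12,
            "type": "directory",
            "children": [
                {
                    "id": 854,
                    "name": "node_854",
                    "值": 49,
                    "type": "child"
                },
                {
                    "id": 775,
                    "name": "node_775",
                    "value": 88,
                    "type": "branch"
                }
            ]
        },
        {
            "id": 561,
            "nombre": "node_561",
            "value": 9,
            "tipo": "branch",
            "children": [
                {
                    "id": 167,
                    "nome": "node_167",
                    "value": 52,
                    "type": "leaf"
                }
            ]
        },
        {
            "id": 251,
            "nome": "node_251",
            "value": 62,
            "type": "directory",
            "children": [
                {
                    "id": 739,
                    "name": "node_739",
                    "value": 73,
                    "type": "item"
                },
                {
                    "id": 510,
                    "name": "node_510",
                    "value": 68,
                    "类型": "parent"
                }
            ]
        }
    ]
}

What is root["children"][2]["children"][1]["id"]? 510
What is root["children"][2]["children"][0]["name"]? "node_739"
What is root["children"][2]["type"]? "directory"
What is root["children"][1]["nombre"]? "node_561"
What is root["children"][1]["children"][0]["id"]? 167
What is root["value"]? 85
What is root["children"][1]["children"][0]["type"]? "leaf"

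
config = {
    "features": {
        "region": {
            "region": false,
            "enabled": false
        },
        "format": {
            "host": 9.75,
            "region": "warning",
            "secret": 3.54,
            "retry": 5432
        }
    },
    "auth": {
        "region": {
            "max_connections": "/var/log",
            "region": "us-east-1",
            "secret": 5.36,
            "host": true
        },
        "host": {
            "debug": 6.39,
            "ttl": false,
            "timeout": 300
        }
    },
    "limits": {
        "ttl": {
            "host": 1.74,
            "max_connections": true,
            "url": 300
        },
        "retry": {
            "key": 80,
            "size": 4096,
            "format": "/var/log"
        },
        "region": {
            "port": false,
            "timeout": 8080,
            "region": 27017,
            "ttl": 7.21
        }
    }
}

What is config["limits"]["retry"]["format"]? "/var/log"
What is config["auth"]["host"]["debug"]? 6.39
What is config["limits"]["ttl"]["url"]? 300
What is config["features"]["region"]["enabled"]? False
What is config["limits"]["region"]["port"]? False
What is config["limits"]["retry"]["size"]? 4096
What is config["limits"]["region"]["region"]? 27017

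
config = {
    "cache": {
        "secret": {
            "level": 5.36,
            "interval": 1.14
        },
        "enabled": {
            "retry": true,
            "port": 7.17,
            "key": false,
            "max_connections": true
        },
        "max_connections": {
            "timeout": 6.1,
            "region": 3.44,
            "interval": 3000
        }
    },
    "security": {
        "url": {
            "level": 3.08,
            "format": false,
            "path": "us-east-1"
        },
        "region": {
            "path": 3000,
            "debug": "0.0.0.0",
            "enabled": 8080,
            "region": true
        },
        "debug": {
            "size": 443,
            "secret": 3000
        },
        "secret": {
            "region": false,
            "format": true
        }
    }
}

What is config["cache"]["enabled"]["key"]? False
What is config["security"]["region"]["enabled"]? 8080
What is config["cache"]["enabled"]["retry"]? True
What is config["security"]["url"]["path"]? "us-east-1"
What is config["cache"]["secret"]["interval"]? 1.14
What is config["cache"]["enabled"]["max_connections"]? True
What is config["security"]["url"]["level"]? 3.08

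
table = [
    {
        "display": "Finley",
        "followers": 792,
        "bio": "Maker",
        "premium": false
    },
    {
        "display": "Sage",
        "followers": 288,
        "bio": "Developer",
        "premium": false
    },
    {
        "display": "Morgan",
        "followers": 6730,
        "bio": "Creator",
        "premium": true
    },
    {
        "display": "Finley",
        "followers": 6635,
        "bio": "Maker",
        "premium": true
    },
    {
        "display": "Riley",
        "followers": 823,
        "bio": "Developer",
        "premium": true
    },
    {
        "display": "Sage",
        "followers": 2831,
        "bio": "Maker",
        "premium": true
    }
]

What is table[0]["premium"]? False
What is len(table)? 6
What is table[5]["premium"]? True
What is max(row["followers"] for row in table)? 6730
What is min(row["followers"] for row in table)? 288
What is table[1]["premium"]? False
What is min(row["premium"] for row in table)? False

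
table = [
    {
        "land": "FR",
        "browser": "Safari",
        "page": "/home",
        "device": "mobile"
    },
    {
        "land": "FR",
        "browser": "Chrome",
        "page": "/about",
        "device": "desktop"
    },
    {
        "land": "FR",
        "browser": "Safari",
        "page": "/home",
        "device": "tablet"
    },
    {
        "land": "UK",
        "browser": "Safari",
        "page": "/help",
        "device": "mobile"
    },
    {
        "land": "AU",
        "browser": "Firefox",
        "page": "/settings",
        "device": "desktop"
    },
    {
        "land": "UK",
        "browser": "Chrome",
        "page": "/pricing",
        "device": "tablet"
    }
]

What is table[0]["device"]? "mobile"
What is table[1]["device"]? "desktop"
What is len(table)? 6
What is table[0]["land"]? "FR"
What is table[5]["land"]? "UK"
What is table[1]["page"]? "/about"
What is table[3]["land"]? "UK"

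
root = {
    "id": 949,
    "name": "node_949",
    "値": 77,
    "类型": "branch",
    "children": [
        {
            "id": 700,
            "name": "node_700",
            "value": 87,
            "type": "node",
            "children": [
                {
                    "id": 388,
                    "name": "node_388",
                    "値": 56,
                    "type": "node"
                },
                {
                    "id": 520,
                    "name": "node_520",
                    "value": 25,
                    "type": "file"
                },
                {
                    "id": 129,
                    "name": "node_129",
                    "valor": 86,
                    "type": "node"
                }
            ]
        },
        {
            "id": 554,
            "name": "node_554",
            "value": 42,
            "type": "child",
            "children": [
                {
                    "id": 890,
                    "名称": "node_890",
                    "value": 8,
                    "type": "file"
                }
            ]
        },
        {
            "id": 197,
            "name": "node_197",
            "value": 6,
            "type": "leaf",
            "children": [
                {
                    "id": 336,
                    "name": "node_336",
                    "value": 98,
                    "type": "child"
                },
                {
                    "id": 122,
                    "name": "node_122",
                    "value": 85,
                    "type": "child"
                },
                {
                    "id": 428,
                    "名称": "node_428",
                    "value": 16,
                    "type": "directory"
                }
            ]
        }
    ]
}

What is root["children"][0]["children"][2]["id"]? 129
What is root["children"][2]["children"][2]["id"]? 428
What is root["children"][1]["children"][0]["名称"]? "node_890"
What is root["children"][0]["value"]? 87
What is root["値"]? 77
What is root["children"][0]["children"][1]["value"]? 25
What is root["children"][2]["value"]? 6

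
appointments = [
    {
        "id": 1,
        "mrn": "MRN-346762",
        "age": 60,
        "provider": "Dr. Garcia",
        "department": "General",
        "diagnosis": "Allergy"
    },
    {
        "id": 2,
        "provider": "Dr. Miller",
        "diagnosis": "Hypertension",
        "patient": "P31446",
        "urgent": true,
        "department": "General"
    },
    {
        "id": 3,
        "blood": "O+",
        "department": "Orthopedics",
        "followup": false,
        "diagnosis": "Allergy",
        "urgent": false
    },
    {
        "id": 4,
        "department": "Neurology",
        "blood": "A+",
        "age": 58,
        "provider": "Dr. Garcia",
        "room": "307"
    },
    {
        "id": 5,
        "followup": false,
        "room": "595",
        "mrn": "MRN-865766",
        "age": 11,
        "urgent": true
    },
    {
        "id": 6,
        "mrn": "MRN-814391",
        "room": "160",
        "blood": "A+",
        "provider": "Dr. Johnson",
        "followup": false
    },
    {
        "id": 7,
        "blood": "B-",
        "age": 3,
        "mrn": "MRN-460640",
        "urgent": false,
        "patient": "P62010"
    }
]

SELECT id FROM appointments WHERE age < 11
[7]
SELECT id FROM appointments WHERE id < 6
[1, 2, 3, 4, 5]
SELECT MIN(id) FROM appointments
1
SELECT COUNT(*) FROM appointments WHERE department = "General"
2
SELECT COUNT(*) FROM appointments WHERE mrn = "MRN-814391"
1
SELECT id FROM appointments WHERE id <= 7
[1, 2, 3, 4, 5, 6, 7]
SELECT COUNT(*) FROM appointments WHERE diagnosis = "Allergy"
2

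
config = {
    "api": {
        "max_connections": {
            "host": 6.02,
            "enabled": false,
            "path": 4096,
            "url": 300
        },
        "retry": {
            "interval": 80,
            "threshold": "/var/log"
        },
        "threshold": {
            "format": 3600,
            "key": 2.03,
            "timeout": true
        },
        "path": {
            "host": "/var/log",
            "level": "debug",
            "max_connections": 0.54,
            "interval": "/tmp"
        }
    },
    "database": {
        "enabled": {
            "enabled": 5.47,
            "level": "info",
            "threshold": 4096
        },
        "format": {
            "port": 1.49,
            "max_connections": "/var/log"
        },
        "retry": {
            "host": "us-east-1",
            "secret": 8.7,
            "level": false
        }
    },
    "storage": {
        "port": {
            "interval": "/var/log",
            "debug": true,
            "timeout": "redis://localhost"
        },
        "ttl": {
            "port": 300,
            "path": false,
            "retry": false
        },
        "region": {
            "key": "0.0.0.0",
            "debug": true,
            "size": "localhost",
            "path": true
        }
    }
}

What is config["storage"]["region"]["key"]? "0.0.0.0"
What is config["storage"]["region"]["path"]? True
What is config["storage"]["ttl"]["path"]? False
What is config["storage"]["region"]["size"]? "localhost"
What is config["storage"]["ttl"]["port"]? 300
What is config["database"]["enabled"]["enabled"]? 5.47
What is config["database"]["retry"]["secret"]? 8.7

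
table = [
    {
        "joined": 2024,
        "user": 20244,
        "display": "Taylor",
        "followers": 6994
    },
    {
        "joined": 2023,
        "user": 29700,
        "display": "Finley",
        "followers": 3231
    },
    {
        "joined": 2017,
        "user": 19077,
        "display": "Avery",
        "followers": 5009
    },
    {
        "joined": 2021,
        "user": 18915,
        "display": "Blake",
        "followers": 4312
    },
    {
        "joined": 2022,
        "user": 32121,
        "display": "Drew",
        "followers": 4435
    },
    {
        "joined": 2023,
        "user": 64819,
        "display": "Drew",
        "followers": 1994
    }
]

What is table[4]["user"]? 32121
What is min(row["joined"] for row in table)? 2017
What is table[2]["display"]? "Avery"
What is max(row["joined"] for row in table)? 2024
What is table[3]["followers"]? 4312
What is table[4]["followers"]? 4435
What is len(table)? 6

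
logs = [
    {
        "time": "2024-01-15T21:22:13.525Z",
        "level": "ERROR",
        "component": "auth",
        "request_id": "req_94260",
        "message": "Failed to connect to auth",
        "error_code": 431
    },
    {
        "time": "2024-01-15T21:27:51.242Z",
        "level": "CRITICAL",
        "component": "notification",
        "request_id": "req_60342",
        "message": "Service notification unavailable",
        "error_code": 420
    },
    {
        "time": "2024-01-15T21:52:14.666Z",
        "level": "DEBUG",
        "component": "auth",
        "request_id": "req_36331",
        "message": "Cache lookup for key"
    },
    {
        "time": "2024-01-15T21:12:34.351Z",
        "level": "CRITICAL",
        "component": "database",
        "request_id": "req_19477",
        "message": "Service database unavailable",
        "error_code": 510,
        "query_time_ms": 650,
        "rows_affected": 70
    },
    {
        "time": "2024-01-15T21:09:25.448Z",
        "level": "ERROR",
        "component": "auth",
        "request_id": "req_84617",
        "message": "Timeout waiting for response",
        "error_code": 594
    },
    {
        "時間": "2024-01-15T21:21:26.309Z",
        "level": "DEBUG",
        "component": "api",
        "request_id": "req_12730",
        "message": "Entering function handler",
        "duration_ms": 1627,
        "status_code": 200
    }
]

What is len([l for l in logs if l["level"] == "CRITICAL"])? 2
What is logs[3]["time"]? "2024-01-15T21:12:34.351Z"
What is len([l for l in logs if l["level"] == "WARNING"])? 0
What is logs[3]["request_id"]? "req_19477"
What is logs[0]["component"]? "auth"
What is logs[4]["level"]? "ERROR"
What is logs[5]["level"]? "DEBUG"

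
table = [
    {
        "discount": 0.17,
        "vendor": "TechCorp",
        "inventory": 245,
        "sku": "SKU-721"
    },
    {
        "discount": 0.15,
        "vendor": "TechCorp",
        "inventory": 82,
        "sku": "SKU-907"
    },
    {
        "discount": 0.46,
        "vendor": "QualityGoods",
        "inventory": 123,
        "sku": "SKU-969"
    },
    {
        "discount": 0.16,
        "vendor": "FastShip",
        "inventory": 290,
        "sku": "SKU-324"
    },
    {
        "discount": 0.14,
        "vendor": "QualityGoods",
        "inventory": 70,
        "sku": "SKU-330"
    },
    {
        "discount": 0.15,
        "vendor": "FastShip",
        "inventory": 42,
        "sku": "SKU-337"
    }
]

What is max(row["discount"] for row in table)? 0.46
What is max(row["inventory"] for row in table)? 290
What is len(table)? 6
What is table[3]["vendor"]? "FastShip"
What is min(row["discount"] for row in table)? 0.14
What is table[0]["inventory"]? 245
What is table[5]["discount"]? 0.15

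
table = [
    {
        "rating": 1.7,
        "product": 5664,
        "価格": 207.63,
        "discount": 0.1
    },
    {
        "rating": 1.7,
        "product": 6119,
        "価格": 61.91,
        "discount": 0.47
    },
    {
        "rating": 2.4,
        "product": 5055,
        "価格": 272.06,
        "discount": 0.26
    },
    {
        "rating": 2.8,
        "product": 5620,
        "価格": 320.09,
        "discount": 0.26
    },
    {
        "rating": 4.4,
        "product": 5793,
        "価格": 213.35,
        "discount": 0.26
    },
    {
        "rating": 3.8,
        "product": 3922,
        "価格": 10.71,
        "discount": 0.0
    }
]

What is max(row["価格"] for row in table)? 320.09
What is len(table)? 6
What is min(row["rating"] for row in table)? 1.7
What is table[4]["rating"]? 4.4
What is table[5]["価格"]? 10.71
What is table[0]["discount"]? 0.1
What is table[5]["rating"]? 3.8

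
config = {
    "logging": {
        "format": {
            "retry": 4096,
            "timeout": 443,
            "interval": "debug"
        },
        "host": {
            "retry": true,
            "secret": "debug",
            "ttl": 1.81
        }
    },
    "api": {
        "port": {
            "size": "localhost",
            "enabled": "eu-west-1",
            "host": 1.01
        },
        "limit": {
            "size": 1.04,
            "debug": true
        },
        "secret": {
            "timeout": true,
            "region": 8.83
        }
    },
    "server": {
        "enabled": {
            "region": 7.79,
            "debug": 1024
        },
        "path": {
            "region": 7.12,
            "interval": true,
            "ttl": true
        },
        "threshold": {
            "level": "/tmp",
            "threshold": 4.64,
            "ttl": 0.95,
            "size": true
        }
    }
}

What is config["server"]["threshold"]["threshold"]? 4.64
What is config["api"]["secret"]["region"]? 8.83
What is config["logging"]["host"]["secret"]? "debug"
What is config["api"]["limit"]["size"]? 1.04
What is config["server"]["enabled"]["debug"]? 1024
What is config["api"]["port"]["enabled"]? "eu-west-1"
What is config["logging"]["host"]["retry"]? True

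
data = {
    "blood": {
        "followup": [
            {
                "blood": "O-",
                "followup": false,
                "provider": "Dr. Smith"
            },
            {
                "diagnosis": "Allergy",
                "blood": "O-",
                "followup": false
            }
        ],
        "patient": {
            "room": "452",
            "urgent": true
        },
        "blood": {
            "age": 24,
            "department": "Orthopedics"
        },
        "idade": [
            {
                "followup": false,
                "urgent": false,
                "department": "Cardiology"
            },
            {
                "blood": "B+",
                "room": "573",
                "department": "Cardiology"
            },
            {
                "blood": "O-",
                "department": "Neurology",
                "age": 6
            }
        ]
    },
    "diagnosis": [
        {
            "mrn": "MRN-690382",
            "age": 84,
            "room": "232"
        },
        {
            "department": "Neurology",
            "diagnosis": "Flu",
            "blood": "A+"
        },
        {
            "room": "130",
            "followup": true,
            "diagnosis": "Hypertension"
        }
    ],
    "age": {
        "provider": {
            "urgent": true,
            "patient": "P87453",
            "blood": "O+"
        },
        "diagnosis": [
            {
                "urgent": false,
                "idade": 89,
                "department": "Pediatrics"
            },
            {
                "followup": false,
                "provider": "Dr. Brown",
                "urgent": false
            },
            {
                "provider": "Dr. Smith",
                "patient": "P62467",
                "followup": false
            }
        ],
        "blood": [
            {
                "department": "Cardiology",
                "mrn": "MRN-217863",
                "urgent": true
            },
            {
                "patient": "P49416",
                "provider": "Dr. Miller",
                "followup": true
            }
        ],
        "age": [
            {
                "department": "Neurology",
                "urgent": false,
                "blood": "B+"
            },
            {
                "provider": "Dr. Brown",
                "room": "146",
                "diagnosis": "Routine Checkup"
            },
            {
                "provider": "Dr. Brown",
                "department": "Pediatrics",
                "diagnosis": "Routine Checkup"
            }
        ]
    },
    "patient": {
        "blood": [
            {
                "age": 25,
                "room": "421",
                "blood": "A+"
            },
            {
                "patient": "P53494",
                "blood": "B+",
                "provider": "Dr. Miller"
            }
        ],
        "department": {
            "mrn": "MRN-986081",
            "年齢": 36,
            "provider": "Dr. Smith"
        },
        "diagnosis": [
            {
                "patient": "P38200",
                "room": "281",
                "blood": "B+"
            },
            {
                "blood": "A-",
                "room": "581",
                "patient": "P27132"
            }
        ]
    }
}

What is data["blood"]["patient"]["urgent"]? True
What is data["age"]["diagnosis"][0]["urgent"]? False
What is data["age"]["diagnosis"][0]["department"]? "Pediatrics"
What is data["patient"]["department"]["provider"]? "Dr. Smith"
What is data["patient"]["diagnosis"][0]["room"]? "281"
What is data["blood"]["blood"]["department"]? "Orthopedics"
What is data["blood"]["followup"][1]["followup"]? False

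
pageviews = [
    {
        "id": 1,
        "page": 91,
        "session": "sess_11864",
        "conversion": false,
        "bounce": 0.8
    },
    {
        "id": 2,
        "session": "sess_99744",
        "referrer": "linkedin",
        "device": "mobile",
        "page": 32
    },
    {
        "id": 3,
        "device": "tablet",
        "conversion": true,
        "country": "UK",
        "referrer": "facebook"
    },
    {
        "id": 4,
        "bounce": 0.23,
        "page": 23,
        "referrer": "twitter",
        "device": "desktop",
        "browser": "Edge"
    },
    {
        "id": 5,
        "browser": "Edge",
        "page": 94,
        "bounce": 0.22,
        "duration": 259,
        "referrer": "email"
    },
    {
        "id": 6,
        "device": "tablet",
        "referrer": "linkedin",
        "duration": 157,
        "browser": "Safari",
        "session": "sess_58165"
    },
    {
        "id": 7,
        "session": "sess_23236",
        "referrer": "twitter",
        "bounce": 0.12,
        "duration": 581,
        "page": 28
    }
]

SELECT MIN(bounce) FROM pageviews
0.12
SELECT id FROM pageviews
[1, 2, 3, 4, 5, 6, 7]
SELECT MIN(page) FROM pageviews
23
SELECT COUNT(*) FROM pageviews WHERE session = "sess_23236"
1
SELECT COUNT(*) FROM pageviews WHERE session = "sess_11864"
1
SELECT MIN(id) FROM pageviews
1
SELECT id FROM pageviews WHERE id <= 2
[1, 2]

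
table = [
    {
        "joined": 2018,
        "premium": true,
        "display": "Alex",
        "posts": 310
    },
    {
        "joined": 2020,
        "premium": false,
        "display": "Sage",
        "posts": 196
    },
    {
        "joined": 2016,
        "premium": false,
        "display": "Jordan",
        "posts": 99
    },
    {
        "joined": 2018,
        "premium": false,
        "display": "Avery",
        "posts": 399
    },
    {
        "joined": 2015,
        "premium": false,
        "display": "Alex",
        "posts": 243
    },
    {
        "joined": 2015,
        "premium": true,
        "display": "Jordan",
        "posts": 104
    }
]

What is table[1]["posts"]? 196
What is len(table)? 6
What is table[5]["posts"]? 104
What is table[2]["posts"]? 99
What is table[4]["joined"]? 2015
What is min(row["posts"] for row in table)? 99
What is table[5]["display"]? "Jordan"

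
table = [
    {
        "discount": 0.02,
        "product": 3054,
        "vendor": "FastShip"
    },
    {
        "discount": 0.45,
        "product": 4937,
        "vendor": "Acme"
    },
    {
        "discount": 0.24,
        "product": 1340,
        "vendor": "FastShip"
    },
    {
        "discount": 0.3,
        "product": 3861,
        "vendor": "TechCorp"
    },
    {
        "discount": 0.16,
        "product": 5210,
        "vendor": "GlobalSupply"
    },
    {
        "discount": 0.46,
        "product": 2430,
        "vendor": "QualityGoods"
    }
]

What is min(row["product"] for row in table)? 1340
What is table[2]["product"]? 1340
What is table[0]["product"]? 3054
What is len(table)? 6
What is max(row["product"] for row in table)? 5210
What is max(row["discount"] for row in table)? 0.46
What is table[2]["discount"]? 0.24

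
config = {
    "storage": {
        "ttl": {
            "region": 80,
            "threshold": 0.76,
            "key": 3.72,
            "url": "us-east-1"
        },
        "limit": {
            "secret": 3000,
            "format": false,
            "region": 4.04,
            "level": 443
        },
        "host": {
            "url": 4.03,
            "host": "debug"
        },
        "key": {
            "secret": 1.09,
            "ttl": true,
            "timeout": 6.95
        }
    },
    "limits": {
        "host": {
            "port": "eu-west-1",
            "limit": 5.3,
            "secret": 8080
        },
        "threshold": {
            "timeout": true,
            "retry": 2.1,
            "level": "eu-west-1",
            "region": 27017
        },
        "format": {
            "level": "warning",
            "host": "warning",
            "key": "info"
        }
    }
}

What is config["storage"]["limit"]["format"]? False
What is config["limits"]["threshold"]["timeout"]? True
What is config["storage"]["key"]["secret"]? 1.09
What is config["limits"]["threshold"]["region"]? 27017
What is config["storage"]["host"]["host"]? "debug"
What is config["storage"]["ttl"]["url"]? "us-east-1"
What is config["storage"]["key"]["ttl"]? True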